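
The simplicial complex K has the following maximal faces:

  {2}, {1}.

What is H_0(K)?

We work with the vertex ordering 1 < 2. The simplices of K, each written with vertices in increasing order, are:

  0-simplices (2): [1], [2]

Hence C_0 ≅ Z^2.

Computing H_k = (kernel of ∂_k) / (image of ∂_{k+1}):

  H_0: rank C_0 − rank ∂_1 = 2 − 0 = 2, and there is no ∂_1, so H_0 ≅ Z^2.

H_0 ≅ Z^2.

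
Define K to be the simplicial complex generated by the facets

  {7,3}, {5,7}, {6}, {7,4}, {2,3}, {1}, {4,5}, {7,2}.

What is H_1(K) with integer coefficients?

H_1 = Z^2.

Order the vertices as 1 < 2 < 3 < 4 < 5 < 6 < 7. Listing each simplex with vertices in this order, K has dimension 1 with simplices:

  0-simplices (7): [1], [2], [3], [4], [5], [6], [7]
  1-simplices (6): [2,3], [2,7], [3,7], [4,5], [4,7], [5,7]

giving chain groups C_0 ≅ Z^7, C_1 ≅ Z^6.

The boundary map ∂_1: C_1 → C_0 sends each edge [p,q] (with p < q) to q − p. For instance
  ∂[5,7] = [7] − [5].
As a 7×6 matrix over Z this has rank 4, with invariant factors (1,1,1,1).

Computing H_k = (kernel of ∂_k) / (image of ∂_{k+1}):

  H_1: rank ker ∂_1 − rank ∂_2 = (6 − 4) − 0 = 2, and there is no ∂_2, so H_1 ≅ Z^2.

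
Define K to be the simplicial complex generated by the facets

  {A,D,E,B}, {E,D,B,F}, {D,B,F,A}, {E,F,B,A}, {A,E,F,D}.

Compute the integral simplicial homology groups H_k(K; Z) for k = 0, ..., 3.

H_0 ≅ Z,  H_1 = 0,  H_2 = 0,  H_3 ≅ Z.

Order the vertices as A < B < D < E < F. Listing each simplex with vertices in this order, K has dimension 3 with simplices:

  0-simplices (5): A, B, D, E, F
  1-simplices (10): AB, AD, AE, AF, BD, BE, BF, DE, DF, EF
  2-simplices (10): ABD, ABE, ABF, ADE, ADF, AEF, BDE, BDF, BEF, DEF
  3-simplices (5): ABDE, ABDF, ABEF, ADEF, BDEF

giving chain groups C_0 ≅ Z^5, C_1 ≅ Z^10, C_2 ≅ Z^10, C_3 ≅ Z^5.

Boundary ∂_1: C_1 → C_0 is given by ∂[p,q] = [q] − [p].
This gives a 5×10 integer matrix of rank 4; reducing to Smith normal form yields diagonal entries (1,1,1,1).

Boundary ∂_2: C_2 → C_1 acts by ∂[p,q,r] = [q,r] − [p,r] + [p,q]. For instance
  ∂BDE = DE − BE + BD,
  ∂ADF = DF − AF + AD.
The resulting 10×10 matrix has rank 6, and its Smith normal form has invariant factors (1,1,1,1,1,1).

Boundary ∂_3: C_3 → C_2 sends each 3-simplex σ to the alternating sum Σ_i (−1)^i (σ with its i-th vertex removed). For instance
  ∂ABEF = BEF − AEF + ABF − ABE,
  ∂BDEF = DEF − BEF + BDF − BDE.
As a 10×5 matrix over Z this has rank 4, with invariant factors (1,1,1,1).

Computing H_k = (kernel of ∂_k) / (image of ∂_{k+1}):

  H_0: rank C_0 − rank ∂_1 = 5 − 4 = 1, and the invariant factors of ∂_1 are all 1, so H_0 = Z.
  H_1: rank ker ∂_1 − rank ∂_2 = (10 − 4) − 6 = 0, and the invariant factors of ∂_2 are all 1, so H_1 = 0.
  H_2: rank ker ∂_2 − rank ∂_3 = (10 − 6) − 4 = 0, and the invariant factors of ∂_3 are all 1, so H_2 = 0.
  H_3: rank ker ∂_3 − rank ∂_4 = (5 − 4) − 0 = 1, and there is no ∂_4, so H_3 = Z.

As a check, the Euler characteristic is 5 − 10 + 10 − 5 = 0, which agrees with 1 − 0 + 0 − 1 = 0.
(K is a triangulation of the 3-sphere S^3.)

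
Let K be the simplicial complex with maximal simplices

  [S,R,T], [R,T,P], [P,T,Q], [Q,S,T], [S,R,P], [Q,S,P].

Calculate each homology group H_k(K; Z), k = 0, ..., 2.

H_0 ≅ Z,  H_1 = 0,  H_2 ≅ Z.

Take the total order P < Q < R < S < T on the vertex set. Then K (dimension 2) consists of the simplices:

  0-simplices (5): P, Q, R, S, T
  1-simplices (9): PQ, PR, PS, PT, QS, QT, RS, RT, ST
  2-simplices (6): PQS, PQT, PRS, PRT, QST, RST

so the chain groups are C_0 ≅ Z^5, C_1 ≅ Z^9, C_2 ≅ Z^6.

The boundary map ∂_1: C_1 → C_0 is given by ∂[p,q] = [q] − [p]. For instance
  ∂PQ = Q − P.
As a 5×9 matrix over Z this has rank 4, with invariant factors (1,1,1,1).

Boundary ∂_2: C_2 → C_1 acts by ∂[p,q,r] = [q,r] − [p,r] + [p,q]. For instance
  ∂RST = ST − RT + RS,
  ∂PRT = RT − PT + PR.
The resulting 9×6 matrix has rank 5, and its Smith normal form has invariant factors (1,1,1,1,1).

Reading off H_k = ker ∂_k / im ∂_{k+1}:

  H_0: rank C_0 − rank ∂_1 = 5 − 4 = 1, and the invariant factors of ∂_1 are all 1, so H_0 ≅ Z.
  H_1: rank ker ∂_1 − rank ∂_2 = (9 − 4) − 5 = 0, and the invariant factors of ∂_2 are all 1, so H_1 ≅ 0.
  H_2: rank ker ∂_2 − rank ∂_3 = (6 − 5) − 0 = 1, and there is no ∂_3, so H_2 ≅ Z.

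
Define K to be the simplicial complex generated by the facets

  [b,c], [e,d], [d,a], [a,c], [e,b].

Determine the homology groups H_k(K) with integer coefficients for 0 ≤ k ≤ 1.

H_0 ≅ Z,  H_1 ≅ Z.

Fix the vertex order a < b < c < d < e and write every simplex with vertices in increasing order. Then dim K = 1 and the simplices of K are:

  0-simplices (5): a, b, c, d, e
  1-simplices (5): ac, ad, bc, be, de

so the chain groups are C_0 ≅ Z^5, C_1 ≅ Z^5.

∂_1: C_1 → C_0 is given by ∂[p,q] = [q] − [p].
As a 5×5 matrix over Z this has rank 4, with invariant factors (1,1,1,1).

Reading off H_k = ker ∂_k / im ∂_{k+1}:

  H_0: rank C_0 − rank ∂_1 = 5 − 4 = 1, and the invariant factors of ∂_1 are all 1, so H_0 = Z.
  H_1: rank ker ∂_1 − rank ∂_2 = (5 − 4) − 0 = 1, and there is no ∂_2, so H_1 = Z.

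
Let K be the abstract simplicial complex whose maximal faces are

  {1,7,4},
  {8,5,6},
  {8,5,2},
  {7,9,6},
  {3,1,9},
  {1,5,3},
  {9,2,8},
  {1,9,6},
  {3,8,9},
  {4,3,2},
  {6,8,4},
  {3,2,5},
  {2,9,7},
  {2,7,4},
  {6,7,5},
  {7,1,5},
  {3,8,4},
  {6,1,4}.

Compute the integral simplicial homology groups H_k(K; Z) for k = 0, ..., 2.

We work with the vertex ordering 1 < 2 < 3 < 4 < 5 < 6 < 7 < 8 < 9. The simplices of K, each written with vertices in increasing order, are:

  0-simplices (9): [1], [2], [3], [4], [5], [6], [7], [8], [9]
  1-simplices (27): (27 of them)
  2-simplices (18): [1,3,5], [1,3,9], [1,4,6], [1,4,7], [1,5,7], [1,6,9], [2,3,4], [2,3,5], [2,4,7], [2,5,8], [2,7,9], [2,8,9], [3,4,8], [3,8,9], [4,6,8], [5,6,7], [5,6,8], [6,7,9]

so the chain groups are C_0 ≅ Z^9, C_1 ≅ Z^27, C_2 ≅ Z^18.

Boundary ∂_1: C_1 → C_0 is given by ∂[p,q] = [q] − [p].
This gives a 9×27 integer matrix of rank 8; reducing to Smith normal form yields diagonal entries (1,1,1,1,1,1,1,1).

∂_2: C_2 → C_1 sends each 2-simplex [p,q,r] to [q,r] − [p,r] + [p,q]. For instance
  ∂[3,4,8] = [4,8] − [3,8] + [3,4],
  ∂[1,3,5] = [3,5] − [1,5] + [1,3].
This gives a 27×18 integer matrix of rank 18; reducing to Smith normal form yields diagonal entries (1,1,1,1,1,1,1,1,1,1,1,1,1,1,1,1,1,2).

Reading off H_k = ker ∂_k / im ∂_{k+1}:

  H_0: rank C_0 − rank ∂_1 = 9 − 8 = 1, and the invariant factors of ∂_1 are all 1, so H_0 = Z.
  H_1: rank ker ∂_1 − rank ∂_2 = (27 − 8) − 18 = 1, and ∂_2 has invariant factor 2 > 1, so H_1 = Z ⊕ Z_2.
  H_2: rank ker ∂_2 − rank ∂_3 = (18 − 18) − 0 = 0, and there is no ∂_3, so H_2 = 0.

(K is a triangulation of the Klein bottle.)

H_0 ≅ Z,  H_1 ≅ Z ⊕ Z_2,  H_2 = 0.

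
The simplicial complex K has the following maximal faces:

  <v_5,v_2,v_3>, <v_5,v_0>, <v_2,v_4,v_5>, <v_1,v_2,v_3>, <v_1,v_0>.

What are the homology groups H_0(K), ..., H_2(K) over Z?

H_0 ≅ Z,  H_1 ≅ Z,  H_2 = 0.

Fix the vertex order v_0 < v_1 < v_2 < v_3 < v_4 < v_5 and write every simplex with vertices in increasing order. Then dim K = 2 and the simplices of K are:

  0-simplices (6): [v_0], [v_1], [v_2], [v_3], [v_4], [v_5]
  1-simplices (9): [v_0,v_1], [v_0,v_5], [v_1,v_2], [v_1,v_3], [v_2,v_3], [v_2,v_4], [v_2,v_5], [v_3,v_5], [v_4,v_5]
  2-simplices (3): [v_1,v_2,v_3], [v_2,v_3,v_5], [v_2,v_4,v_5]

Hence C_0 ≅ Z^6, C_1 ≅ Z^9, C_2 ≅ Z^3.

The boundary map ∂_1: C_1 → C_0 sends each edge [p,q] (with p < q) to q − p.
The 6×9 boundary matrix has rank 5 and Smith normal form diag(1,1,1,1,1).

∂_2: C_2 → C_1 sends each 2-simplex [p,q,r] to [q,r] − [p,r] + [p,q]. For instance
  ∂[v_1,v_2,v_3] = [v_2,v_3] − [v_1,v_3] + [v_1,v_2],
  ∂[v_2,v_4,v_5] = [v_4,v_5] − [v_2,v_5] + [v_2,v_4].
As a 9×3 matrix over Z this has rank 3, with invariant factors (1,1,1).

Now H_k = ker ∂_k / im ∂_{k+1}, so:

  H_0: rank C_0 − rank ∂_1 = 6 − 5 = 1, and the invariant factors of ∂_1 are all 1, so H_0 = Z.
  H_1: rank ker ∂_1 − rank ∂_2 = (9 − 5) − 3 = 1, and the invariant factors of ∂_2 are all 1, so H_1 = Z.
  H_2: rank ker ∂_2 − rank ∂_3 = (3 − 3) − 0 = 0, and there is no ∂_3, so H_2 = 0.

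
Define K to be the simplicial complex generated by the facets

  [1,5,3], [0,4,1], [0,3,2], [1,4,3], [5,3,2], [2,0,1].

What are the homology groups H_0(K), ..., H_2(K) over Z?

Take the total order 0 < 1 < 2 < 3 < 4 < 5 on the vertex set. Then K (dimension 2) consists of the simplices:

  0-simplices (6): [0], [1], [2], [3], [4], [5]
  1-simplices (12): [0,1], [0,2], [0,3], [0,4], [1,2], [1,3], [1,4], [1,5], [2,3], [2,5], [3,4], [3,5]
  2-simplices (6): [0,1,2], [0,1,4], [0,2,3], [1,3,4], [1,3,5], [2,3,5]

so the chain groups are C_0 ≅ Z^6, C_1 ≅ Z^12, C_2 ≅ Z^6.

The boundary map ∂_1: C_1 → C_0 sends each edge [p,q] (with p < q) to q − p. For instance
  ∂[2,5] = [5] − [2].
The 6×12 boundary matrix has rank 5 and Smith normal form diag(1,1,1,1,1).

Boundary ∂_2: C_2 → C_1 acts by ∂[p,q,r] = [q,r] − [p,r] + [p,q]. For instance
  ∂[0,2,3] = [2,3] − [0,3] + [0,2],
  ∂[0,1,2] = [1,2] − [0,2] + [0,1].
This gives a 12×6 integer matrix of rank 6; reducing to Smith normal form yields diagonal entries (1,1,1,1,1,1).

From H_k ≅ ker(∂_k) / im(∂_{k+1}) we obtain:

  H_0: rank C_0 − rank ∂_1 = 6 − 5 = 1, and the invariant factors of ∂_1 are all 1, so H_0 = Z.
  H_1: rank ker ∂_1 − rank ∂_2 = (12 − 5) − 6 = 1, and the invariant factors of ∂_2 are all 1, so H_1 = Z.
  H_2: rank ker ∂_2 − rank ∂_3 = (6 − 6) − 0 = 0, and there is no ∂_3, so H_2 = 0.

H_0 ≅ Z,  H_1 ≅ Z,  H_2 = 0.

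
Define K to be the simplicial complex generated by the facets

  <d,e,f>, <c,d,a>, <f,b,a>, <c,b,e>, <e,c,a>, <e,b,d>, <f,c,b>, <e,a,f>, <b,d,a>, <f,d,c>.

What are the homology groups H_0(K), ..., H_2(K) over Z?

H_0 = Z,  H_1 = Z/2,  H_2 = 0.

Order the vertices as a < b < c < d < e < f. Listing each simplex with vertices in this order, K has dimension 2 with simplices:

  0-simplices (6): a, b, c, d, e, f
  1-simplices (15): ab, ac, ad, ae, af, bc, bd, be, bf, cd, ce, cf, de, df, ef
  2-simplices (10): abd, abf, acd, ace, aef, bce, bcf, bde, cdf, def

so the chain groups are C_0 ≅ Z^6, C_1 ≅ Z^15, C_2 ≅ Z^10.

The boundary map ∂_1: C_1 → C_0 is given by ∂[p,q] = [q] − [p]. For instance
  ∂ab = b − a.
As a 6×15 matrix over Z this has rank 5, with invariant factors (1,1,1,1,1).

Boundary ∂_2: C_2 → C_1 sends each 2-simplex [p,q,r] to [q,r] − [p,r] + [p,q]. For instance
  ∂bce = ce − be + bc,
  ∂acd = cd − ad + ac.
This gives a 15×10 integer matrix of rank 10; reducing to Smith normal form yields diagonal entries (1,1,1,1,1,1,1,1,1,2).

Reading off H_k = ker ∂_k / im ∂_{k+1}:

  H_0: rank C_0 − rank ∂_1 = 6 − 5 = 1, and the invariant factors of ∂_1 are all 1, so H_0 ≅ Z.
  H_1: rank ker ∂_1 − rank ∂_2 = (15 − 5) − 10 = 0, and ∂_2 has invariant factor 2 > 1, so H_1 ≅ Z/2.
  H_2: rank ker ∂_2 − rank ∂_3 = (10 − 10) − 0 = 0, and there is no ∂_3, so H_2 ≅ 0.

As a check, the Euler characteristic is 6 − 15 + 10 = 1, which agrees with 1 − 0 + 0 = 1.
(K is a triangulation of the real projective plane RP^2.)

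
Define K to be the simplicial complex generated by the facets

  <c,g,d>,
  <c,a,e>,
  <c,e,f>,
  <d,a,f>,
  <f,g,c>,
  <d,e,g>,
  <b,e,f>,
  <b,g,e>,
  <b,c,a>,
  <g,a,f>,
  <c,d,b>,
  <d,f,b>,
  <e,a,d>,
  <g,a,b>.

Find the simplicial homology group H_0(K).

We work with the vertex ordering a < b < c < d < e < f < g. The simplices of K, each written with vertices in increasing order, are:

  0-simplices (7): a, b, c, d, e, f, g
  1-simplices (21): ab, ac, ad, ae, af, ag, bc, bd, be, bf, bg, cd, ce, cf, cg, de, df, dg, ef, eg, fg
  2-simplices (14): abc, abg, ace, ade, adf, afg, bcd, bdf, bef, beg, cdg, cef, cfg, deg

giving chain groups C_0 ≅ Z^7, C_1 ≅ Z^21, C_2 ≅ Z^14.

∂_1: C_1 → C_0 maps an edge to its endpoints' difference, ∂[p,q] = q − p. For instance
  ∂fg = g − f.
This gives a 7×21 integer matrix of rank 6; reducing to Smith normal form yields diagonal entries (1,1,1,1,1,1).

Boundary ∂_2: C_2 → C_1 acts by ∂[p,q,r] = [q,r] − [p,r] + [p,q]. For instance
  ∂ade = de − ae + ad,
  ∂cdg = dg − cg + cd.
The 21×14 boundary matrix has rank 13 and Smith normal form diag(1,1,1,1,1,1,1,1,1,1,1,1,1).

Now H_k = ker ∂_k / im ∂_{k+1}, so:

  H_0: rank C_0 − rank ∂_1 = 7 − 6 = 1, and the invariant factors of ∂_1 are all 1, so H_0 ≅ Z.

H_0 = Z.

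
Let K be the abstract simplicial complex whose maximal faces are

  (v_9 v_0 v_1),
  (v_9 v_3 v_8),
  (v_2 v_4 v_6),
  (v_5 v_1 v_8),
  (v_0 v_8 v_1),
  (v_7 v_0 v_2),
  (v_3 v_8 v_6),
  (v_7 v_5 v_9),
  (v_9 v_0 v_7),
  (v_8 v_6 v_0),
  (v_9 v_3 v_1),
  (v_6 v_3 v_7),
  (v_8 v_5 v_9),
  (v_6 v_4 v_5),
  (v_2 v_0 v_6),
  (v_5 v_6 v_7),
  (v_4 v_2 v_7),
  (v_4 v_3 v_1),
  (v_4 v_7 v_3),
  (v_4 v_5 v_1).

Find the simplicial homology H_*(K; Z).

Order the vertices as v_0 < v_1 < v_2 < v_3 < v_4 < v_5 < v_6 < v_7 < v_8 < v_9. Listing each simplex with vertices in this order, K has dimension 2 with simplices:

  0-simplices (10): [v_0], [v_1], [v_2], [v_3], [v_4], [v_5], [v_6], [v_7], [v_8], [v_9]
  1-simplices (30): (30 of them)
  2-simplices (20): (20 of them)

so the chain groups are C_0 ≅ Z^10, C_1 ≅ Z^30, C_2 ≅ Z^20.

The boundary map ∂_1: C_1 → C_0 is given by ∂[p,q] = [q] − [p].
As a 10×30 matrix over Z this has rank 9, with invariant factors (1,1,1,1,1,1,1,1,1).

The boundary map ∂_2: C_2 → C_1 sends each 2-simplex [p,q,r] to [q,r] − [p,r] + [p,q]. For instance
  ∂[v_2,v_4,v_7] = [v_4,v_7] − [v_2,v_7] + [v_2,v_4],
  ∂[v_1,v_3,v_4] = [v_3,v_4] − [v_1,v_4] + [v_1,v_3].
The 30×20 boundary matrix has rank 20 and Smith normal form diag(1,1,1,1,1,1,1,1,1,1,1,1,1,1,1,1,1,1,1,2).

Reading off H_k = ker ∂_k / im ∂_{k+1}:

  H_0: rank C_0 − rank ∂_1 = 10 − 9 = 1, and the invariant factors of ∂_1 are all 1, so H_0 = Z.
  H_1: rank ker ∂_1 − rank ∂_2 = (30 − 9) − 20 = 1, and ∂_2 has invariant factor 2 > 1, so H_1 = Z ⊕ Z_2.
  H_2: rank ker ∂_2 − rank ∂_3 = (20 − 20) − 0 = 0, and there is no ∂_3, so H_2 = 0.

(K is a triangulation of the Klein bottle.)

H_0 ≅ Z,  H_1 ≅ Z ⊕ Z_2,  H_2 = 0.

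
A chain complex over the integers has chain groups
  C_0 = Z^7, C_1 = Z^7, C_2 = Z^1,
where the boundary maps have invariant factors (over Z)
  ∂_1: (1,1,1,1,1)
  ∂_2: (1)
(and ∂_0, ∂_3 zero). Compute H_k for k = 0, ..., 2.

H_0 ≅ Z^2,  H_1 ≅ Z,  H_2 = 0.

H_0: b_0 = 7 − 0 − 5 = 2; torsion from ∂_1 factors > 1: none. So H_0 ≅ Z^2.
H_1: b_1 = 7 − 5 − 1 = 1; torsion from ∂_2 factors > 1: none. So H_1 ≅ Z.
H_2: b_2 = 1 − 1 − 0 = 0; torsion from ∂_3 factors > 1: none. So H_2 ≅ 0.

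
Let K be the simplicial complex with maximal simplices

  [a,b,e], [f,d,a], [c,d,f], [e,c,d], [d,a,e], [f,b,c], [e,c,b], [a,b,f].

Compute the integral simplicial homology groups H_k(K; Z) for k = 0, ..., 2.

Take the total order a < b < c < d < e < f on the vertex set. Then K (dimension 2) consists of the simplices:

  0-simplices (6): a, b, c, d, e, f
  1-simplices (12): ab, ad, ae, af, bc, be, bf, cd, ce, cf, de, df
  2-simplices (8): abe, abf, ade, adf, bce, bcf, cde, cdf

Hence C_0 ≅ Z^6, C_1 ≅ Z^12, C_2 ≅ Z^8.

The boundary map ∂_1: C_1 → C_0 maps an edge to its endpoints' difference, ∂[p,q] = q − p. For instance
  ∂df = f − d.
The 6×12 boundary matrix has rank 5 and Smith normal form diag(1,1,1,1,1).

The boundary map ∂_2: C_2 → C_1 sends each 2-simplex [p,q,r] to [q,r] − [p,r] + [p,q]. For instance
  ∂bcf = cf − bf + bc,
  ∂abe = be − ae + ab.
The resulting 12×8 matrix has rank 7, and its Smith normal form has invariant factors (1,1,1,1,1,1,1).

Computing H_k = (kernel of ∂_k) / (image of ∂_{k+1}):

  H_0: rank C_0 − rank ∂_1 = 6 − 5 = 1, and the invariant factors of ∂_1 are all 1, so H_0 ≅ Z.
  H_1: rank ker ∂_1 − rank ∂_2 = (12 − 5) − 7 = 0, and the invariant factors of ∂_2 are all 1, so H_1 ≅ 0.
  H_2: rank ker ∂_2 − rank ∂_3 = (8 − 7) − 0 = 1, and there is no ∂_3, so H_2 ≅ Z.

(K is a triangulation of the 2-sphere S^2.)

H_0 ≅ Z,  H_1 = 0,  H_2 ≅ Z.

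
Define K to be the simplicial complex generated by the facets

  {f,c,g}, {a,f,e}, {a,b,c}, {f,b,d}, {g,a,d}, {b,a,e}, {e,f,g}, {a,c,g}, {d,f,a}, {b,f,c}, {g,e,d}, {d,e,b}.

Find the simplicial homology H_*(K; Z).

K has 7 vertices, 18 edges, 12 triangles.
rank ∂_0 = 0, rank ∂_1 = 6 ⇒ b_0 = 7 − 0 − 6 = 1; all invariant factors of ∂_1 are 1 so no torsion. So H_0 = Z.
rank ∂_1 = 6, rank ∂_2 = 12 ⇒ b_1 = 18 − 6 − 12 = 0; ∂_2 has invariant factor(s) [2] giving torsion. So H_1 = Z/2Z.
rank ∂_2 = 12, rank ∂_3 = 0 ⇒ b_2 = 12 − 12 − 0 = 0. So H_2 = 0.

H_0 = Z,  H_1 = Z/2Z,  H_2 = 0.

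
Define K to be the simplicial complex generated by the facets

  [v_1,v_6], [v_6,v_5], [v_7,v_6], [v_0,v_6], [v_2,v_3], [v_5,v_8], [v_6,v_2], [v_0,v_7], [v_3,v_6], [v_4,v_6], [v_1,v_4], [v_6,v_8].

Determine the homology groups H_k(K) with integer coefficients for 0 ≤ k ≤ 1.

Order the vertices as v_0 < v_1 < v_2 < v_3 < v_4 < v_5 < v_6 < v_7 < v_8. Listing each simplex with vertices in this order, K has dimension 1 with simplices:

  0-simplices (9): [v_0], [v_1], [v_2], [v_3], [v_4], [v_5], [v_6], [v_7], [v_8]
  1-simplices (12): [v_0,v_6], [v_0,v_7], [v_1,v_4], [v_1,v_6], [v_2,v_3], [v_2,v_6], [v_3,v_6], [v_4,v_6], [v_5,v_6], [v_5,v_8], [v_6,v_7], [v_6,v_8]

Hence C_0 ≅ Z^9, C_1 ≅ Z^12.

The boundary map ∂_1: C_1 → C_0 is given by ∂[p,q] = [q] − [p]. For instance
  ∂[v_5,v_8] = [v_8] − [v_5].
The resulting 9×12 matrix has rank 8, and its Smith normal form has invariant factors (1,1,1,1,1,1,1,1).

Computing H_k = (kernel of ∂_k) / (image of ∂_{k+1}):

  H_0: rank C_0 − rank ∂_1 = 9 − 8 = 1, and the invariant factors of ∂_1 are all 1, so H_0 ≅ Z.
  H_1: rank ker ∂_1 − rank ∂_2 = (12 − 8) − 0 = 4, and there is no ∂_2, so H_1 ≅ Z^4.

H_0 = Z,  H_1 = Z^4.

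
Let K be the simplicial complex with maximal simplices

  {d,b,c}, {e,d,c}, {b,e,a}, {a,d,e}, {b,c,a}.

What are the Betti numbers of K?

K has 5 vertices, 10 edges, 5 triangles.
rank ∂_0 = 0, rank ∂_1 = 4 ⇒ b_0 = 5 − 0 − 4 = 1; all invariant factors of ∂_1 are 1 so no torsion. So H_0 = Z.
rank ∂_1 = 4, rank ∂_2 = 5 ⇒ b_1 = 10 − 4 − 5 = 1; all invariant factors of ∂_2 are 1 so no torsion. So H_1 = Z.
rank ∂_2 = 5, rank ∂_3 = 0 ⇒ b_2 = 5 − 5 − 0 = 0. So H_2 = 0.

b_0 = 1, b_1 = 1, b_2 = 0.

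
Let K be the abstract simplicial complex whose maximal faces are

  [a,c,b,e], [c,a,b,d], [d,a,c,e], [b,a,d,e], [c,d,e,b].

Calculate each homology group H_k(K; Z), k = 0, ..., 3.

H_0 = Z,  H_1 = 0,  H_2 = 0,  H_3 = Z.

Order the vertices as a < b < c < d < e. Listing each simplex with vertices in this order, K has dimension 3 with simplices:

  0-simplices (5): a, b, c, d, e
  1-simplices (10): ab, ac, ad, ae, bc, bd, be, cd, ce, de
  2-simplices (10): abc, abd, abe, acd, ace, ade, bcd, bce, bde, cde
  3-simplices (5): abcd, abce, abde, acde, bcde

so the chain groups are C_0 ≅ Z^5, C_1 ≅ Z^10, C_2 ≅ Z^10, C_3 ≅ Z^5.

Boundary ∂_1: C_1 → C_0 sends each edge [p,q] (with p < q) to q − p. For instance
  ∂ab = b − a.
The resulting 5×10 matrix has rank 4, and its Smith normal form has invariant factors (1,1,1,1).

∂_2: C_2 → C_1 sends each 2-simplex [p,q,r] to [q,r] − [p,r] + [p,q]. For instance
  ∂bce = ce − be + bc,
  ∂ace = ce − ae + ac.
This gives a 10×10 integer matrix of rank 6; reducing to Smith normal form yields diagonal entries (1,1,1,1,1,1).

∂_3: C_3 → C_2 sends each 3-simplex σ to the alternating sum Σ_i (−1)^i (σ with its i-th vertex removed). For instance
  ∂abce = bce − ace + abe − abc,
  ∂bcde = cde − bde + bce − bcd.
The 10×5 boundary matrix has rank 4 and Smith normal form diag(1,1,1,1).

Computing H_k = (kernel of ∂_k) / (image of ∂_{k+1}):

  H_0: rank C_0 − rank ∂_1 = 5 − 4 = 1, and the invariant factors of ∂_1 are all 1, so H_0 = Z.
  H_1: rank ker ∂_1 − rank ∂_2 = (10 − 4) − 6 = 0, and the invariant factors of ∂_2 are all 1, so H_1 = 0.
  H_2: rank ker ∂_2 − rank ∂_3 = (10 − 6) − 4 = 0, and the invariant factors of ∂_3 are all 1, so H_2 = 0.
  H_3: rank ker ∂_3 − rank ∂_4 = (5 − 4) − 0 = 1, and there is no ∂_4, so H_3 = Z.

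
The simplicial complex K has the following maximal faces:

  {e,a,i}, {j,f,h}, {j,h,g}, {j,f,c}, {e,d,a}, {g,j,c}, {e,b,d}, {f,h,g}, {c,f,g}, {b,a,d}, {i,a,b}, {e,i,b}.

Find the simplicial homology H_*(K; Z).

H_0 ≅ Z^2,  H_1 = 0,  H_2 ≅ Z^2.

Order the vertices as a < b < c < d < e < f < g < h < i < j. Listing each simplex with vertices in this order, K has dimension 2 with simplices:

  0-simplices (10): a, b, c, d, e, f, g, h, i, j
  1-simplices (18): ab, ad, ae, ai, bd, be, bi, cf, cg, cj, de, ei, fg, fh, fj, gh, gj, hj
  2-simplices (12): abd, abi, ade, aei, bde, bei, cfg, cfj, cgj, fgh, fhj, ghj

giving chain groups C_0 ≅ Z^10, C_1 ≅ Z^18, C_2 ≅ Z^12.

Boundary ∂_1: C_1 → C_0 sends each edge [p,q] (with p < q) to q − p. For instance
  ∂gh = h − g.
The 10×18 boundary matrix has rank 8 and Smith normal form diag(1,1,1,1,1,1,1,1).

The boundary map ∂_2: C_2 → C_1 acts by ∂[p,q,r] = [q,r] − [p,r] + [p,q]. For instance
  ∂abd = bd − ad + ab,
  ∂fhj = hj − fj + fh.
The resulting 18×12 matrix has rank 10, and its Smith normal form has invariant factors (1,1,1,1,1,1,1,1,1,1).

From H_k ≅ ker(∂_k) / im(∂_{k+1}) we obtain:

  H_0: rank C_0 − rank ∂_1 = 10 − 8 = 2, and the invariant factors of ∂_1 are all 1, so H_0 = Z^2.
  H_1: rank ker ∂_1 − rank ∂_2 = (18 − 8) − 10 = 0, and the invariant factors of ∂_2 are all 1, so H_1 = 0.
  H_2: rank ker ∂_2 − rank ∂_3 = (12 − 10) − 0 = 2, and there is no ∂_3, so H_2 = Z^2.

As a check, the Euler characteristic is 10 − 18 + 12 = 4, which agrees with 2 − 0 + 2 = 4.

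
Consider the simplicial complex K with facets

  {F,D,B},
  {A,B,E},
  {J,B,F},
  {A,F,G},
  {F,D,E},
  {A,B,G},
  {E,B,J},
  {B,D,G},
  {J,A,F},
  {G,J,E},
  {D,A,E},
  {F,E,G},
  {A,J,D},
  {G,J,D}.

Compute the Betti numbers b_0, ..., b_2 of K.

We work with the vertex ordering A < B < D < E < F < G < J. The simplices of K, each written with vertices in increasing order, are:

  0-simplices (7): A, B, D, E, F, G, J
  1-simplices (21): AB, AD, AE, AF, AG, AJ, BD, BE, BF, BG, BJ, DE, DF, DG, DJ, EF, EG, EJ, FG, FJ, GJ
  2-simplices (14): ABE, ABG, ADE, ADJ, AFG, AFJ, BDF, BDG, BEJ, BFJ, DEF, DGJ, EFG, EGJ

giving chain groups C_0 ≅ Z^7, C_1 ≅ Z^21, C_2 ≅ Z^14.

∂_1: C_1 → C_0 maps an edge to its endpoints' difference, ∂[p,q] = q − p. For instance
  ∂DE = E − D.
The resulting 7×21 matrix has rank 6, and its Smith normal form has invariant factors (1,1,1,1,1,1).

Boundary ∂_2: C_2 → C_1 sends each 2-simplex [p,q,r] to [q,r] − [p,r] + [p,q]. For instance
  ∂ADE = DE − AE + AD,
  ∂AFJ = FJ − AJ + AF.
This gives a 21×14 integer matrix of rank 13; reducing to Smith normal form yields diagonal entries (1,1,1,1,1,1,1,1,1,1,1,1,1).

From H_k ≅ ker(∂_k) / im(∂_{k+1}) we obtain:

  H_0: rank C_0 − rank ∂_1 = 7 − 6 = 1, and the invariant factors of ∂_1 are all 1, so H_0 = Z.
  H_1: rank ker ∂_1 − rank ∂_2 = (21 − 6) − 13 = 2, and the invariant factors of ∂_2 are all 1, so H_1 = Z^2.
  H_2: rank ker ∂_2 − rank ∂_3 = (14 − 13) − 0 = 1, and there is no ∂_3, so H_2 = Z.

As a check, the Euler characteristic is 7 − 21 + 14 = 0, which agrees with 1 − 2 + 1 = 0.
(K is a triangulation of the torus T^2.)

Hence the Betti numbers are b_0 = 1, b_1 = 2, b_2 = 1.

b_0 = 1, b_1 = 2, b_2 = 1.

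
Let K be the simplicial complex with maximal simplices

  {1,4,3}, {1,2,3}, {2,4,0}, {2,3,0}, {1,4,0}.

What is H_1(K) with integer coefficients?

H_1 ≅ Z.

Take the total order 0 < 1 < 2 < 3 < 4 on the vertex set. Then K (dimension 2) consists of the simplices:

  0-simplices (5): [0], [1], [2], [3], [4]
  1-simplices (10): [0,1], [0,2], [0,3], [0,4], [1,2], [1,3], [1,4], [2,3], [2,4], [3,4]
  2-simplices (5): [0,1,4], [0,2,3], [0,2,4], [1,2,3], [1,3,4]

giving chain groups C_0 ≅ Z^5, C_1 ≅ Z^10, C_2 ≅ Z^5.

The boundary map ∂_1: C_1 → C_0 is given by ∂[p,q] = [q] − [p].
The resulting 5×10 matrix has rank 4, and its Smith normal form has invariant factors (1,1,1,1).

Boundary ∂_2: C_2 → C_1 acts by ∂[p,q,r] = [q,r] − [p,r] + [p,q]. For instance
  ∂[1,3,4] = [3,4] − [1,4] + [1,3],
  ∂[0,2,4] = [2,4] − [0,4] + [0,2].
The resulting 10×5 matrix has rank 5, and its Smith normal form has invariant factors (1,1,1,1,1).

Computing H_k = (kernel of ∂_k) / (image of ∂_{k+1}):

  H_1: rank ker ∂_1 − rank ∂_2 = (10 − 4) − 5 = 1, and the invariant factors of ∂_2 are all 1, so H_1 ≅ Z.

(K is a triangulation of the Möbius band.)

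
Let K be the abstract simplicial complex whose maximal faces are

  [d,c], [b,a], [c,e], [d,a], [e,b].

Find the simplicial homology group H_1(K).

H_1 ≅ Z.

We work with the vertex ordering a < b < c < d < e. The simplices of K, each written with vertices in increasing order, are:

  0-simplices (5): a, b, c, d, e
  1-simplices (5): ab, ad, be, cd, ce

giving chain groups C_0 ≅ Z^5, C_1 ≅ Z^5.

The boundary map ∂_1: C_1 → C_0 maps an edge to its endpoints' difference, ∂[p,q] = q − p.
This gives a 5×5 integer matrix of rank 4; reducing to Smith normal form yields diagonal entries (1,1,1,1).

Reading off H_k = ker ∂_k / im ∂_{k+1}:

  H_1: rank ker ∂_1 − rank ∂_2 = (5 − 4) − 0 = 1, and there is no ∂_2, so H_1 = Z.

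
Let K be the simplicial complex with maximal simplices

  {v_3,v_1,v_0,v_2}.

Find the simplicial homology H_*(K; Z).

Order the vertices as v_0 < v_1 < v_2 < v_3. Listing each simplex with vertices in this order, K has dimension 3 with simplices:

  0-simplices (4): [v_0], [v_1], [v_2], [v_3]
  1-simplices (6): [v_0,v_1], [v_0,v_2], [v_0,v_3], [v_1,v_2], [v_1,v_3], [v_2,v_3]
  2-simplices (4): [v_0,v_1,v_2], [v_0,v_1,v_3], [v_0,v_2,v_3], [v_1,v_2,v_3]
  3-simplices (1): [v_0,v_1,v_2,v_3]

giving chain groups C_0 ≅ Z^4, C_1 ≅ Z^6, C_2 ≅ Z^4, C_3 ≅ Z^1.

The boundary map ∂_1: C_1 → C_0 maps an edge to its endpoints' difference, ∂[p,q] = q − p.
This gives a 4×6 integer matrix of rank 3; reducing to Smith normal form yields diagonal entries (1,1,1).

∂_2: C_2 → C_1 acts by ∂[p,q,r] = [q,r] − [p,r] + [p,q]. For instance
  ∂[v_0,v_2,v_3] = [v_2,v_3] − [v_0,v_3] + [v_0,v_2],
  ∂[v_0,v_1,v_2] = [v_1,v_2] − [v_0,v_2] + [v_0,v_1].
As a 6×4 matrix over Z this has rank 3, with invariant factors (1,1,1).

Boundary ∂_3: C_3 → C_2 sends each 3-simplex σ to the alternating sum Σ_i (−1)^i (σ with its i-th vertex removed). For instance
  ∂[v_0,v_1,v_2,v_3] = [v_1,v_2,v_3] − [v_0,v_2,v_3] + [v_0,v_1,v_3] − [v_0,v_1,v_2].
As a 4×1 matrix over Z this has rank 1, with invariant factors (1).

From H_k ≅ ker(∂_k) / im(∂_{k+1}) we obtain:

  H_0: rank C_0 − rank ∂_1 = 4 − 3 = 1, and the invariant factors of ∂_1 are all 1, so H_0 = Z.
  H_1: rank ker ∂_1 − rank ∂_2 = (6 − 3) − 3 = 0, and the invariant factors of ∂_2 are all 1, so H_1 = 0.
  H_2: rank ker ∂_2 − rank ∂_3 = (4 − 3) − 1 = 0, and the invariant factors of ∂_3 are all 1, so H_2 = 0.
  H_3: rank ker ∂_3 − rank ∂_4 = (1 − 1) − 0 = 0, and there is no ∂_4, so H_3 = 0.

H_0 ≅ Z,  H_1 = 0,  H_2 = 0,  H_3 = 0.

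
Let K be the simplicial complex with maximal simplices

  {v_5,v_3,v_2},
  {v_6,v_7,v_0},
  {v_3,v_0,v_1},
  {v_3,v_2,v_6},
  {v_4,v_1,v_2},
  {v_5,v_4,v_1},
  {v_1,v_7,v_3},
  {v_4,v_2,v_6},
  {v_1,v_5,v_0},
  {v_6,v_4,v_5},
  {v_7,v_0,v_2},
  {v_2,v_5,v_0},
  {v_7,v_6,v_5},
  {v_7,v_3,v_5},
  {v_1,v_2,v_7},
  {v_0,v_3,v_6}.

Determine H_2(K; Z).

Take the total order v_0 < v_1 < v_2 < v_3 < v_4 < v_5 < v_6 < v_7 on the vertex set. Then K (dimension 2) consists of the simplices:

  0-simplices (8): [v_0], [v_1], [v_2], [v_3], [v_4], [v_5], [v_6], [v_7]
  1-simplices (24): (24 of them)
  2-simplices (16): (16 of them)

giving chain groups C_0 ≅ Z^8, C_1 ≅ Z^24, C_2 ≅ Z^16.

∂_1: C_1 → C_0 is given by ∂[p,q] = [q] − [p]. For instance
  ∂[v_0,v_2] = [v_2] − [v_0].
This gives a 8×24 integer matrix of rank 7; reducing to Smith normal form yields diagonal entries (1,1,1,1,1,1,1).

∂_2: C_2 → C_1 maps a triangle to the signed sum of its edges. For instance
  ∂[v_2,v_4,v_6] = [v_4,v_6] − [v_2,v_6] + [v_2,v_4],
  ∂[v_1,v_2,v_7] = [v_2,v_7] − [v_1,v_7] + [v_1,v_2].
The 24×16 boundary matrix has rank 15 and Smith normal form diag(1,1,1,1,1,1,1,1,1,1,1,1,1,1,1).

Computing H_k = (kernel of ∂_k) / (image of ∂_{k+1}):

  H_2: rank ker ∂_2 − rank ∂_3 = (16 − 15) − 0 = 1, and there is no ∂_3, so H_2 ≅ Z.

H_2 ≅ Z.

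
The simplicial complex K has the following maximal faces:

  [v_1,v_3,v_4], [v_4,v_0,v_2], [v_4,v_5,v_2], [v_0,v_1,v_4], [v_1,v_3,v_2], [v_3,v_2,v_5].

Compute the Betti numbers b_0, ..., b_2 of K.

Order the vertices as v_0 < v_1 < v_2 < v_3 < v_4 < v_5. Listing each simplex with vertices in this order, K has dimension 2 with simplices:

  0-simplices (6): [v_0], [v_1], [v_2], [v_3], [v_4], [v_5]
  1-simplices (12): [v_0,v_1], [v_0,v_2], [v_0,v_4], [v_1,v_2], [v_1,v_3], [v_1,v_4], [v_2,v_3], [v_2,v_4], [v_2,v_5], [v_3,v_4], [v_3,v_5], [v_4,v_5]
  2-simplices (6): [v_0,v_1,v_4], [v_0,v_2,v_4], [v_1,v_2,v_3], [v_1,v_3,v_4], [v_2,v_3,v_5], [v_2,v_4,v_5]

so the chain groups are C_0 ≅ Z^6, C_1 ≅ Z^12, C_2 ≅ Z^6.

Boundary ∂_1: C_1 → C_0 sends each edge [p,q] (with p < q) to q − p. For instance
  ∂[v_1,v_3] = [v_3] − [v_1].
The resulting 6×12 matrix has rank 5, and its Smith normal form has invariant factors (1,1,1,1,1).

Boundary ∂_2: C_2 → C_1 maps a triangle to the signed sum of its edges. For instance
  ∂[v_2,v_4,v_5] = [v_4,v_5] − [v_2,v_5] + [v_2,v_4],
  ∂[v_0,v_2,v_4] = [v_2,v_4] − [v_0,v_4] + [v_0,v_2].
As a 12×6 matrix over Z this has rank 6, with invariant factors (1,1,1,1,1,1).

Reading off H_k = ker ∂_k / im ∂_{k+1}:

  H_0: rank C_0 − rank ∂_1 = 6 − 5 = 1, and the invariant factors of ∂_1 are all 1, so H_0 = Z.
  H_1: rank ker ∂_1 − rank ∂_2 = (12 − 5) − 6 = 1, and the invariant factors of ∂_2 are all 1, so H_1 = Z.
  H_2: rank ker ∂_2 − rank ∂_3 = (6 − 6) − 0 = 0, and there is no ∂_3, so H_2 = 0.

Hence the Betti numbers are b_0 = 1, b_1 = 1, b_2 = 0.

b_0 = 1, b_1 = 1, b_2 = 0.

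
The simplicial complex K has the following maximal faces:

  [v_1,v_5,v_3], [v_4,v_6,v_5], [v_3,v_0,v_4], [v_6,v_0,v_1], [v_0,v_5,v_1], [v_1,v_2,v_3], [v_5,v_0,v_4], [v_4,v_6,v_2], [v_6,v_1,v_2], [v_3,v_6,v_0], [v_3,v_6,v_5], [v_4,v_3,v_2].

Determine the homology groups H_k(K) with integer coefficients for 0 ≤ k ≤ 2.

H_0 ≅ Z,  H_1 ≅ Z/2,  H_2 = 0.

Fix the vertex order v_0 < v_1 < v_2 < v_3 < v_4 < v_5 < v_6 and write every simplex with vertices in increasing order. Then dim K = 2 and the simplices of K are:

  0-simplices (7): [v_0], [v_1], [v_2], [v_3], [v_4], [v_5], [v_6]
  1-simplices (18): (18 of them)
  2-simplices (12): (12 of them)

so the chain groups are C_0 ≅ Z^7, C_1 ≅ Z^18, C_2 ≅ Z^12.

Boundary ∂_1: C_1 → C_0 maps an edge to its endpoints' difference, ∂[p,q] = q − p. For instance
  ∂[v_2,v_6] = [v_6] − [v_2].
This gives a 7×18 integer matrix of rank 6; reducing to Smith normal form yields diagonal entries (1,1,1,1,1,1).

The boundary map ∂_2: C_2 → C_1 sends each 2-simplex [p,q,r] to [q,r] − [p,r] + [p,q]. For instance
  ∂[v_0,v_1,v_6] = [v_1,v_6] − [v_0,v_6] + [v_0,v_1],
  ∂[v_4,v_5,v_6] = [v_5,v_6] − [v_4,v_6] + [v_4,v_5].
This gives a 18×12 integer matrix of rank 12; reducing to Smith normal form yields diagonal entries (1,1,1,1,1,1,1,1,1,1,1,2).

Reading off H_k = ker ∂_k / im ∂_{k+1}:

  H_0: rank C_0 − rank ∂_1 = 7 − 6 = 1, and the invariant factors of ∂_1 are all 1, so H_0 ≅ Z.
  H_1: rank ker ∂_1 − rank ∂_2 = (18 − 6) − 12 = 0, and ∂_2 has invariant factor 2 > 1, so H_1 ≅ Z/2.
  H_2: rank ker ∂_2 − rank ∂_3 = (12 − 12) − 0 = 0, and there is no ∂_3, so H_2 ≅ 0.

As a check, the Euler characteristic is 7 − 18 + 12 = 1, which agrees with 1 − 0 + 0 = 1.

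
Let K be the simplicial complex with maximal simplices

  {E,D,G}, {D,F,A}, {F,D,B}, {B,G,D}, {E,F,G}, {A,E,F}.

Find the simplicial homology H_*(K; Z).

Fix the vertex order A < B < D < E < F < G and write every simplex with vertices in increasing order. Then dim K = 2 and the simplices of K are:

  0-simplices (6): A, B, D, E, F, G
  1-simplices (12): AD, AE, AF, BD, BF, BG, DE, DF, DG, EF, EG, FG
  2-simplices (6): ADF, AEF, BDF, BDG, DEG, EFG

Hence C_0 ≅ Z^6, C_1 ≅ Z^12, C_2 ≅ Z^6.

Boundary ∂_1: C_1 → C_0 sends each edge [p,q] (with p < q) to q − p. For instance
  ∂EF = F − E.
The 6×12 boundary matrix has rank 5 and Smith normal form diag(1,1,1,1,1).

Boundary ∂_2: C_2 → C_1 maps a triangle to the signed sum of its edges. For instance
  ∂BDG = DG − BG + BD,
  ∂DEG = EG − DG + DE.
The resulting 12×6 matrix has rank 6, and its Smith normal form has invariant factors (1,1,1,1,1,1).

From H_k ≅ ker(∂_k) / im(∂_{k+1}) we obtain:

  H_0: rank C_0 − rank ∂_1 = 6 − 5 = 1, and the invariant factors of ∂_1 are all 1, so H_0 = Z.
  H_1: rank ker ∂_1 − rank ∂_2 = (12 − 5) − 6 = 1, and the invariant factors of ∂_2 are all 1, so H_1 = Z.
  H_2: rank ker ∂_2 − rank ∂_3 = (6 − 6) − 0 = 0, and there is no ∂_3, so H_2 = 0.

As a check, the Euler characteristic is 6 − 12 + 6 = 0, which agrees with 1 − 1 + 0 = 0.

H_0 ≅ Z,  H_1 ≅ Z,  H_2 = 0.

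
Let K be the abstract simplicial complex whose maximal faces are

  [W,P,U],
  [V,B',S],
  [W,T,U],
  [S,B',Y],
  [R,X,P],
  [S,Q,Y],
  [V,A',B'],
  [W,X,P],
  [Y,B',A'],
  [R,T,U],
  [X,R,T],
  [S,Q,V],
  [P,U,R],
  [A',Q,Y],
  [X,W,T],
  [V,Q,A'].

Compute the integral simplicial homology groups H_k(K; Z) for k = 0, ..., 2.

Order the vertices as P < Q < R < S < T < U < V < W < X < Y < A' < B'. Listing each simplex with vertices in this order, K has dimension 2 with simplices:

  0-simplices (12): [P], [Q], [R], [S], [T], [U], [V], [W], [X], [Y], [A'], [B']
  1-simplices (24): (24 of them)
  2-simplices (16): [P,R,U], [P,R,X], [P,U,W], [P,W,X], [Q,S,V], [Q,S,Y], [Q,V,A'], [Q,Y,A'], [R,T,U], [R,T,X], [S,V,B'], [S,Y,B'], [T,U,W], [T,W,X], [V,A',B'], [Y,A',B']

Hence C_0 ≅ Z^12, C_1 ≅ Z^24, C_2 ≅ Z^16.

∂_1: C_1 → C_0 sends each edge [p,q] (with p < q) to q − p. For instance
  ∂[T,X] = [X] − [T].
The resulting 12×24 matrix has rank 10, and its Smith normal form has invariant factors (1,1,1,1,1,1,1,1,1,1).

The boundary map ∂_2: C_2 → C_1 maps a triangle to the signed sum of its edges. For instance
  ∂[Q,Y,A'] = [Y,A'] − [Q,A'] + [Q,Y],
  ∂[R,T,X] = [T,X] − [R,X] + [R,T].
This gives a 24×16 integer matrix of rank 14; reducing to Smith normal form yields diagonal entries (1,1,1,1,1,1,1,1,1,1,1,1,1,1).

Reading off H_k = ker ∂_k / im ∂_{k+1}:

  H_0: rank C_0 − rank ∂_1 = 12 − 10 = 2, and the invariant factors of ∂_1 are all 1, so H_0 ≅ Z^2.
  H_1: rank ker ∂_1 − rank ∂_2 = (24 − 10) − 14 = 0, and the invariant factors of ∂_2 are all 1, so H_1 ≅ 0.
  H_2: rank ker ∂_2 − rank ∂_3 = (16 − 14) − 0 = 2, and there is no ∂_3, so H_2 ≅ Z^2.

H_0 ≅ Z^2,  H_1 = 0,  H_2 ≅ Z^2.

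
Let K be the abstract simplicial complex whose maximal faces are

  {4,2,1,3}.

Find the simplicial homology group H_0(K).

H_0 = Z.

Take the total order 1 < 2 < 3 < 4 on the vertex set. Then K (dimension 3) consists of the simplices:

  0-simplices (4): [1], [2], [3], [4]
  1-simplices (6): [1,2], [1,3], [1,4], [2,3], [2,4], [3,4]
  2-simplices (4): [1,2,3], [1,2,4], [1,3,4], [2,3,4]
  3-simplices (1): [1,2,3,4]

Hence C_0 ≅ Z^4, C_1 ≅ Z^6, C_2 ≅ Z^4, C_3 ≅ Z^1.

∂_1: C_1 → C_0 is given by ∂[p,q] = [q] − [p].
As a 4×6 matrix over Z this has rank 3, with invariant factors (1,1,1).

∂_2: C_2 → C_1 sends each 2-simplex [p,q,r] to [q,r] − [p,r] + [p,q]. For instance
  ∂[1,2,3] = [2,3] − [1,3] + [1,2],
  ∂[2,3,4] = [3,4] − [2,4] + [2,3].
As a 6×4 matrix over Z this has rank 3, with invariant factors (1,1,1).

Boundary ∂_3: C_3 → C_2 sends each 3-simplex σ to the alternating sum Σ_i (−1)^i (σ with its i-th vertex removed). For instance
  ∂[1,2,3,4] = [2,3,4] − [1,3,4] + [1,2,4] − [1,2,3].
The 4×1 boundary matrix has rank 1 and Smith normal form diag(1).

From H_k ≅ ker(∂_k) / im(∂_{k+1}) we obtain:

  H_0: rank C_0 − rank ∂_1 = 4 − 3 = 1, and the invariant factors of ∂_1 are all 1, so H_0 = Z.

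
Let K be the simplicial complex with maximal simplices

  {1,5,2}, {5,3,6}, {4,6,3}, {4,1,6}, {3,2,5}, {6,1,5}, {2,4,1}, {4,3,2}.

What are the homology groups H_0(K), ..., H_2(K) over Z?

We work with the vertex ordering 1 < 2 < 3 < 4 < 5 < 6. The simplices of K, each written with vertices in increasing order, are:

  0-simplices (6): [1], [2], [3], [4], [5], [6]
  1-simplices (12): [1,2], [1,4], [1,5], [1,6], [2,3], [2,4], [2,5], [3,4], [3,5], [3,6], [4,6], [5,6]
  2-simplices (8): [1,2,4], [1,2,5], [1,4,6], [1,5,6], [2,3,4], [2,3,5], [3,4,6], [3,5,6]

giving chain groups C_0 ≅ Z^6, C_1 ≅ Z^12, C_2 ≅ Z^8.

Boundary ∂_1: C_1 → C_0 maps an edge to its endpoints' difference, ∂[p,q] = q − p.
This gives a 6×12 integer matrix of rank 5; reducing to Smith normal form yields diagonal entries (1,1,1,1,1).

∂_2: C_2 → C_1 maps a triangle to the signed sum of its edges. For instance
  ∂[1,2,4] = [2,4] − [1,4] + [1,2],
  ∂[1,5,6] = [5,6] − [1,6] + [1,5].
The resulting 12×8 matrix has rank 7, and its Smith normal form has invariant factors (1,1,1,1,1,1,1).

Computing H_k = (kernel of ∂_k) / (image of ∂_{k+1}):

  H_0: rank C_0 − rank ∂_1 = 6 − 5 = 1, and the invariant factors of ∂_1 are all 1, so H_0 = Z.
  H_1: rank ker ∂_1 − rank ∂_2 = (12 − 5) − 7 = 0, and the invariant factors of ∂_2 are all 1, so H_1 = 0.
  H_2: rank ker ∂_2 − rank ∂_3 = (8 − 7) − 0 = 1, and there is no ∂_3, so H_2 = Z.

(K is a triangulation of the 2-sphere S^2.)

H_0 = Z,  H_1 = 0,  H_2 = Z.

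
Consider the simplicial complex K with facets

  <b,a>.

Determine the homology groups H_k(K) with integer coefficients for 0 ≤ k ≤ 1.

We work with the vertex ordering a < b. The simplices of K, each written with vertices in increasing order, are:

  0-simplices (2): a, b
  1-simplices (1): ab

giving chain groups C_0 ≅ Z^2, C_1 ≅ Z^1.

Boundary ∂_1: C_1 → C_0 is given by ∂[p,q] = [q] − [p].
The 2×1 boundary matrix has rank 1 and Smith normal form diag(1).

Computing H_k = (kernel of ∂_k) / (image of ∂_{k+1}):

  H_0: rank C_0 − rank ∂_1 = 2 − 1 = 1, and the invariant factors of ∂_1 are all 1, so H_0 = Z.
  H_1: rank ker ∂_1 − rank ∂_2 = (1 − 1) − 0 = 0, and there is no ∂_2, so H_1 = 0.

H_0 = Z,  H_1 = 0.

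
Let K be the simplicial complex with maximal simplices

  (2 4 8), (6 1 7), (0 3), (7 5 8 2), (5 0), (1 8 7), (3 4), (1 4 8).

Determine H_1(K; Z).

H_1 = Z.

Fix the vertex order 0 < 1 < 2 < 3 < 4 < 5 < 6 < 7 < 8 and write every simplex with vertices in increasing order. Then dim K = 3 and the simplices of K are:

  0-simplices (9): [0], [1], [2], [3], [4], [5], [6], [7], [8]
  1-simplices (16): [0,3], [0,5], [1,4], [1,6], [1,7], [1,8], [2,4], [2,5], [2,7], [2,8], [3,4], [4,8], [5,7], [5,8], [6,7], [7,8]
  2-simplices (8): [1,4,8], [1,6,7], [1,7,8], [2,4,8], [2,5,7], [2,5,8], [2,7,8], [5,7,8]
  3-simplices (1): [2,5,7,8]

Hence C_0 ≅ Z^9, C_1 ≅ Z^16, C_2 ≅ Z^8, C_3 ≅ Z^1.

The boundary map ∂_1: C_1 → C_0 sends each edge [p,q] (with p < q) to q − p. For instance
  ∂[0,3] = [3] − [0].
As a 9×16 matrix over Z this has rank 8, with invariant factors (1,1,1,1,1,1,1,1).

∂_2: C_2 → C_1 acts by ∂[p,q,r] = [q,r] − [p,r] + [p,q]. For instance
  ∂[2,4,8] = [4,8] − [2,8] + [2,4],
  ∂[1,6,7] = [6,7] − [1,7] + [1,6].
As a 16×8 matrix over Z this has rank 7, with invariant factors (1,1,1,1,1,1,1).

The boundary map ∂_3: C_3 → C_2 sends each 3-simplex σ to the alternating sum Σ_i (−1)^i (σ with its i-th vertex removed). For instance
  ∂[2,5,7,8] = [5,7,8] − [2,7,8] + [2,5,8] − [2,5,7].
The resulting 8×1 matrix has rank 1, and its Smith normal form has invariant factors (1).

From H_k ≅ ker(∂_k) / im(∂_{k+1}) we obtain:

  H_1: rank ker ∂_1 − rank ∂_2 = (16 − 8) − 7 = 1, and the invariant factors of ∂_2 are all 1, so H_1 ≅ Z.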